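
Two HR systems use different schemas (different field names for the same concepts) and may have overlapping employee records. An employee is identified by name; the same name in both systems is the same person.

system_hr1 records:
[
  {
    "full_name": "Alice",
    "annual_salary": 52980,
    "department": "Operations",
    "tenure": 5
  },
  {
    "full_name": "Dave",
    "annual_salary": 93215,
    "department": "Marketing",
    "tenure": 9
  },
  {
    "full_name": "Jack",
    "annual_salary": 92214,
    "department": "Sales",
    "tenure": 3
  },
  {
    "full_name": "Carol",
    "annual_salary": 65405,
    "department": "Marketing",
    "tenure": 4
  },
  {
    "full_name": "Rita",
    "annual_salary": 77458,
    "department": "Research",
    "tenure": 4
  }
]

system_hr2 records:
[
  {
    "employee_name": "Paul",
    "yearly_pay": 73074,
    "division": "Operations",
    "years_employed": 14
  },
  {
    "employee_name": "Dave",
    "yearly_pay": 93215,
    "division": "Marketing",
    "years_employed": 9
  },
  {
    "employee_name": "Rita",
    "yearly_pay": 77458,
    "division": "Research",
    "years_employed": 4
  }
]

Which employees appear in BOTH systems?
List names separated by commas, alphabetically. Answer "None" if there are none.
Dave, Rita

Schema mapping: "full_name" (system_hr1) = "employee_name" (system_hr2) = employee name

Names in system_hr1: ['Alice', 'Carol', 'Dave', 'Jack', 'Rita']
Names in system_hr2: ['Dave', 'Paul', 'Rita']

Intersection: ['Dave', 'Rita']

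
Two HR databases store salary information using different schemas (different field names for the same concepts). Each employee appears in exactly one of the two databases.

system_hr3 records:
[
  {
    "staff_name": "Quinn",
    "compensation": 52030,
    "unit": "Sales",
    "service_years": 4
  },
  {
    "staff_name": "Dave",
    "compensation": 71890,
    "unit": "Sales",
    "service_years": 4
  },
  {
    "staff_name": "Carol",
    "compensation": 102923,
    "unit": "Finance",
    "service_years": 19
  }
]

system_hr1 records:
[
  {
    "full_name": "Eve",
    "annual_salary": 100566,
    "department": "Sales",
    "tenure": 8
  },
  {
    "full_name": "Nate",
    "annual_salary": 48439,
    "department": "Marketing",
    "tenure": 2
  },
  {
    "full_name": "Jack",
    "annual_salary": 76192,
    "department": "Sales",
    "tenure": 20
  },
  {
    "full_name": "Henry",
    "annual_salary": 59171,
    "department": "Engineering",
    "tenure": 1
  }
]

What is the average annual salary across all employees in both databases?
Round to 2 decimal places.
73030.14

Schema mapping: "compensation" (system_hr3) = "annual_salary" (system_hr1) = annual salary

All salaries: [52030, 71890, 102923, 100566, 48439, 76192, 59171]
Sum: 511211
Count: 7
Average: 511211 / 7 = 73030.14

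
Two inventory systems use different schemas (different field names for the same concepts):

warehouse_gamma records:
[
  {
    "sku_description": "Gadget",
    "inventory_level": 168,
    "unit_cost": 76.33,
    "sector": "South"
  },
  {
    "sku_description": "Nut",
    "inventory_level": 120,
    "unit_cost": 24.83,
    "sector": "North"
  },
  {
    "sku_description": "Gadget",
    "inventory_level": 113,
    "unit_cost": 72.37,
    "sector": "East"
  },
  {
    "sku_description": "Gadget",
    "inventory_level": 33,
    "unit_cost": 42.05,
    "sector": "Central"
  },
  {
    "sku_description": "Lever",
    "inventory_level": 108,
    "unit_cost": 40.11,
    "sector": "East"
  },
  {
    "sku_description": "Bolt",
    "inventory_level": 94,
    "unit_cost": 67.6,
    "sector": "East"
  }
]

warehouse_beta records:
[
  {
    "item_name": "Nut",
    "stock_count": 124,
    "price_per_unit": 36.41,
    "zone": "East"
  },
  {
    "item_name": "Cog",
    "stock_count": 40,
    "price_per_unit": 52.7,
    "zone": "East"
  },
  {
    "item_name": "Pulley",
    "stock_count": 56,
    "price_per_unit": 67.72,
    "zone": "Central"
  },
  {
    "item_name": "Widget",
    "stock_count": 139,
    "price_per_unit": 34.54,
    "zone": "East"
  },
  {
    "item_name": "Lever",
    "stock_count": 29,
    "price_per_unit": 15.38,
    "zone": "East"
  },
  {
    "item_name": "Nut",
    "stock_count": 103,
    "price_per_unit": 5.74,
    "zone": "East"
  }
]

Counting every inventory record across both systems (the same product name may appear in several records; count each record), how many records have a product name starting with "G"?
3

Schema mapping: "sku_description" (warehouse_gamma) = "item_name" (warehouse_beta) = product name

Records with product name starting with "G" in warehouse_gamma: 3
Records with product name starting with "G" in warehouse_beta: 0

Total: 3 + 0 = 3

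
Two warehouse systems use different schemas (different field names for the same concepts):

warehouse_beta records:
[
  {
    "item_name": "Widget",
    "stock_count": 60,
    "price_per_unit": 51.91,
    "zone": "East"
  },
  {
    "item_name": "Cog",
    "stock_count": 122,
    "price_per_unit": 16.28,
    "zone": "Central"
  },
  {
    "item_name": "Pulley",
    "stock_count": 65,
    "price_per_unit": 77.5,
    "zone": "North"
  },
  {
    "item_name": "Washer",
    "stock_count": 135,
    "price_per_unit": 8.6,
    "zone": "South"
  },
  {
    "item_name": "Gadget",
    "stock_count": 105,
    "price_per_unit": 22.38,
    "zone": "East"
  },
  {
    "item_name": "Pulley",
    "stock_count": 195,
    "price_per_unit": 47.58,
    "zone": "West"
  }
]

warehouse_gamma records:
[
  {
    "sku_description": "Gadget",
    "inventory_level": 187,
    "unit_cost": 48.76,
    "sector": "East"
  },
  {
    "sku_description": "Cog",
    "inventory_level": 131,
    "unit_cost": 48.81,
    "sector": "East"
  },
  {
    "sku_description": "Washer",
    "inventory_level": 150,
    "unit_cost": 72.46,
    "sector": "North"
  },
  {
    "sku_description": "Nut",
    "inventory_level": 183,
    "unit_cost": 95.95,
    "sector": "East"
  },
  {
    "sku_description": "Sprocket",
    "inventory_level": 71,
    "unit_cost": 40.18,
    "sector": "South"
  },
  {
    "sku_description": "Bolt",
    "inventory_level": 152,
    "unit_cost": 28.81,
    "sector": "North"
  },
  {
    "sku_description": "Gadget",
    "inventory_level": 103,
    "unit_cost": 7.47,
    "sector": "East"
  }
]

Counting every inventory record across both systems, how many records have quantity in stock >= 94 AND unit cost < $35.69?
5

Schema mappings:
- "stock_count" (warehouse_beta) = "inventory_level" (warehouse_gamma) = quantity
- "price_per_unit" (warehouse_beta) = "unit_cost" (warehouse_gamma) = unit cost

Records meeting both conditions in warehouse_beta: 3
Records meeting both conditions in warehouse_gamma: 2

Total: 3 + 2 = 5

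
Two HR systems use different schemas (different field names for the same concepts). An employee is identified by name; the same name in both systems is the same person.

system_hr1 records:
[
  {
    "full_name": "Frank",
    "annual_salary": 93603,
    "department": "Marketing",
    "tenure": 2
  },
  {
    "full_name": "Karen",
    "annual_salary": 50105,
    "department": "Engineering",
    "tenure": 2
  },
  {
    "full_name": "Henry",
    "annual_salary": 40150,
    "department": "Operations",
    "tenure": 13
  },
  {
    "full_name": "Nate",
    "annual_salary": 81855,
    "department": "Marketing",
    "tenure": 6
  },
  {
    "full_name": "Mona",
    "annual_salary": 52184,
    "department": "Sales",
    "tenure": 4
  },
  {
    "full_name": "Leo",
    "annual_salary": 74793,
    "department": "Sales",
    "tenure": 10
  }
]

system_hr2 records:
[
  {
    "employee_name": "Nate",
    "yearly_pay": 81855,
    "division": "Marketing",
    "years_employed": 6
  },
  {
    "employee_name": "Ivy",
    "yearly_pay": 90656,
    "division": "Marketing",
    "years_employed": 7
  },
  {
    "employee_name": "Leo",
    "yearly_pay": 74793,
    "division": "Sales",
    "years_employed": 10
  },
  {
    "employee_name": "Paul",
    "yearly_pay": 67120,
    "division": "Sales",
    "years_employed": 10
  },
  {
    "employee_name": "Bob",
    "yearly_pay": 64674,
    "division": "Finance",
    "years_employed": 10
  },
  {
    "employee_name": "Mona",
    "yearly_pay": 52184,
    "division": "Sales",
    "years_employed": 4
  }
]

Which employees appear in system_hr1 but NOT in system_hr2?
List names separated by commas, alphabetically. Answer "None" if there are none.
Frank, Henry, Karen

Schema mapping: "full_name" (system_hr1) = "employee_name" (system_hr2) = employee name

Names in system_hr1: ['Frank', 'Henry', 'Karen', 'Leo', 'Mona', 'Nate']
Names in system_hr2: ['Bob', 'Ivy', 'Leo', 'Mona', 'Nate', 'Paul']

In system_hr1 but not system_hr2: ['Frank', 'Henry', 'Karen']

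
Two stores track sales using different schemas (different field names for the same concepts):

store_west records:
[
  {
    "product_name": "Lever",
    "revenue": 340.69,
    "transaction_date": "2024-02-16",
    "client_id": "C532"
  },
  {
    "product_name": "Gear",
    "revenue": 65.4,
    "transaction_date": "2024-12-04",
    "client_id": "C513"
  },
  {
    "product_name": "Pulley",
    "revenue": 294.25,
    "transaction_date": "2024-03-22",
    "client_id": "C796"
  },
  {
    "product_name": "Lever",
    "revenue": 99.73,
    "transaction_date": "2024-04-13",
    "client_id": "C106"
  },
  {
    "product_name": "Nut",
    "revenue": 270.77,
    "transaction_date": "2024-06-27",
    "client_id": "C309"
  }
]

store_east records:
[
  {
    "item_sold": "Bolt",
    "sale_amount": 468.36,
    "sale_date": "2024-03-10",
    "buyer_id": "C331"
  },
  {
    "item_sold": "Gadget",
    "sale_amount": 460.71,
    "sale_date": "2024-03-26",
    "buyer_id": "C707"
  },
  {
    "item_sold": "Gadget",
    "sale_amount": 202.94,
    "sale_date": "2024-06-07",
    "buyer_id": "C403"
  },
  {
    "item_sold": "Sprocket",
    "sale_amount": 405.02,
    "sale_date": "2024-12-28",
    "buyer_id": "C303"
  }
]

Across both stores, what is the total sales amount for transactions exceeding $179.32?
2442.74

Schema mapping: "revenue" (store_west) = "sale_amount" (store_east) = sale amount

Sum of sales > $179.32 in store_west: 905.71
Sum of sales > $179.32 in store_east: 1537.03

Total: 905.71 + 1537.03 = 2442.74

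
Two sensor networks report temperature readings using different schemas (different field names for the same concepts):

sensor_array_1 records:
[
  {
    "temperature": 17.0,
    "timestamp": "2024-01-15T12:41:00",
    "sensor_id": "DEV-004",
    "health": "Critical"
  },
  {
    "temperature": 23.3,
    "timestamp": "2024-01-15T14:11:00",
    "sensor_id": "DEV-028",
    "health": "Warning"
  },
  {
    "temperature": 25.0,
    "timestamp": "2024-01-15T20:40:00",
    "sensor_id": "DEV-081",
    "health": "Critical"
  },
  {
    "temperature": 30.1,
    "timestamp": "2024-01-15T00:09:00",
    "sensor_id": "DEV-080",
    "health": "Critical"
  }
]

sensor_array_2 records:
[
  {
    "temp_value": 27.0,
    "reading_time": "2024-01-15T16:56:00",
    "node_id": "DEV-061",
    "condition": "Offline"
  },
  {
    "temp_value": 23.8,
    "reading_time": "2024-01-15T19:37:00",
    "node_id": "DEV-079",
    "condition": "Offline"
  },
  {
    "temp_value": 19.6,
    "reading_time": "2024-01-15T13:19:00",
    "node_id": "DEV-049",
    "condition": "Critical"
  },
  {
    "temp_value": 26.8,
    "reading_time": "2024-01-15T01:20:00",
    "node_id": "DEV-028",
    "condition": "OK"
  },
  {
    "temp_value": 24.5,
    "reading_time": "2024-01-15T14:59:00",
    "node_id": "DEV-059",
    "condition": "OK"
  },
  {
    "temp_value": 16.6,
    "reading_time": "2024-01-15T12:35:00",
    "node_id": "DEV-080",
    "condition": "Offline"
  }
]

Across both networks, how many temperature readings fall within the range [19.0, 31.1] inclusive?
8

Schema mapping: "temperature" (sensor_array_1) = "temp_value" (sensor_array_2) = temperature

Readings in [19.0, 31.1] from sensor_array_1: 3
Readings in [19.0, 31.1] from sensor_array_2: 5

Total count: 3 + 5 = 8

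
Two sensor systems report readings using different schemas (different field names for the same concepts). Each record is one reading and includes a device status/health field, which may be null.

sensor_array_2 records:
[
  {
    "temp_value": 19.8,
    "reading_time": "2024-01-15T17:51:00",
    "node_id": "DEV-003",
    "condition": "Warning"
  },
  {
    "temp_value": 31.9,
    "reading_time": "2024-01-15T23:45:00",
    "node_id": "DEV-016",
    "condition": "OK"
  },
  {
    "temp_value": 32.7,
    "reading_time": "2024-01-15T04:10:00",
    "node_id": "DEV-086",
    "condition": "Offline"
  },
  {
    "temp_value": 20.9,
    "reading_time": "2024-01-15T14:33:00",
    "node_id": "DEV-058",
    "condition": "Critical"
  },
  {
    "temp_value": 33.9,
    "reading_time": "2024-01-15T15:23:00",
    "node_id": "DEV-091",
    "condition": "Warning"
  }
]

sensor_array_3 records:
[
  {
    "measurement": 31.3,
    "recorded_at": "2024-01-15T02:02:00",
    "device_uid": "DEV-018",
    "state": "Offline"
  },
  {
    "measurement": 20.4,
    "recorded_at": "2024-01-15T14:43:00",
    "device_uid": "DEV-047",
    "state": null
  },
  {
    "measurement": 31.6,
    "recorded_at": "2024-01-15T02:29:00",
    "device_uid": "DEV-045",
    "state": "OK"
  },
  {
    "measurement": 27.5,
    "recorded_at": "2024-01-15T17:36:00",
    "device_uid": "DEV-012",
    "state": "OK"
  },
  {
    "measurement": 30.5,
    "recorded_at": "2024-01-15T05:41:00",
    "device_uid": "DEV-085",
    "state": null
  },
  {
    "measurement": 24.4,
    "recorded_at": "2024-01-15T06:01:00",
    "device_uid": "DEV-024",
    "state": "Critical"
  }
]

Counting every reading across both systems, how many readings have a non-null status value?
9

Schema mapping: "condition" (sensor_array_2) = "state" (sensor_array_3) = status

Non-null in sensor_array_2: 5
Non-null in sensor_array_3: 4

Total non-null: 5 + 4 = 9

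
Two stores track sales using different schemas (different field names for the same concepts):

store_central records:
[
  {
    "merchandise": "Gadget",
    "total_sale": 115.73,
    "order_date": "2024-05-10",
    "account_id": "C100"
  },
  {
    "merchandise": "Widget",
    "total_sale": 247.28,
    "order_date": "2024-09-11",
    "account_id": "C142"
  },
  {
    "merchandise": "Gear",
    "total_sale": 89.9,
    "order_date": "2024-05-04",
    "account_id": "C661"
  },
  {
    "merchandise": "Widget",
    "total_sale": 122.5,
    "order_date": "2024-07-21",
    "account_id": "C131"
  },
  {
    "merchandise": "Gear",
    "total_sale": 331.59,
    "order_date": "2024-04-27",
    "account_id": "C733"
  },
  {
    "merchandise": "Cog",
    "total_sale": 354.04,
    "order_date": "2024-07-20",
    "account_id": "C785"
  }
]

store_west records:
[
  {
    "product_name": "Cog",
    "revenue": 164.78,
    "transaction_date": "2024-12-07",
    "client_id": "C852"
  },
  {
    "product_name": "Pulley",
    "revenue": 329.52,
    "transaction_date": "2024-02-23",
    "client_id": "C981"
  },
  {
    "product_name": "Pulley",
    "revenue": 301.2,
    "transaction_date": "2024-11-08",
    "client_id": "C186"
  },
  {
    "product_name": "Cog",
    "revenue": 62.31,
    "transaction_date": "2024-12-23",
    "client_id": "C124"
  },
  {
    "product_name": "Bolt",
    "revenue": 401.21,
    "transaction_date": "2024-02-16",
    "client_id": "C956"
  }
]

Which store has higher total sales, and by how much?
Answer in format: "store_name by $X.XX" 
store_central by $2.02

Schema mapping: "total_sale" (store_central) = "revenue" (store_west) = sale amount

Total for store_central: 1261.04
Total for store_west: 1259.02

Difference: |1261.04 - 1259.02| = 2.02
store_central has higher sales by $2.02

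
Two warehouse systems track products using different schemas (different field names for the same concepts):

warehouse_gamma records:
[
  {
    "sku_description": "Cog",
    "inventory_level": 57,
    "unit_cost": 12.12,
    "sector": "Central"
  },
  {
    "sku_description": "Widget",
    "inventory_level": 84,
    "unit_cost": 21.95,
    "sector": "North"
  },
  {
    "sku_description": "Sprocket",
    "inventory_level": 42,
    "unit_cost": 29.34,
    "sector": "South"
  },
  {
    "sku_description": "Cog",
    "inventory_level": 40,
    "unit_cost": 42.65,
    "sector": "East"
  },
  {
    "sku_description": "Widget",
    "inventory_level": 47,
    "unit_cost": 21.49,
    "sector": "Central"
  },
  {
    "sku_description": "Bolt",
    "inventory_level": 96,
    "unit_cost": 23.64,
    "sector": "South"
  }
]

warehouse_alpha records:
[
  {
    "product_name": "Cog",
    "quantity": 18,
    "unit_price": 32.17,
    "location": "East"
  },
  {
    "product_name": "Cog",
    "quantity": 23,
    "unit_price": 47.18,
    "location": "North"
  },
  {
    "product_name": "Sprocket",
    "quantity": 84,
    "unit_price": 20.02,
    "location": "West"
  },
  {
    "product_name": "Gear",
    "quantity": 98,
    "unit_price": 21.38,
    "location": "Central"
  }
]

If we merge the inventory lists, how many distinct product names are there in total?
5

Schema mapping: "sku_description" (warehouse_gamma) = "product_name" (warehouse_alpha) = product name

Products in warehouse_gamma: ['Bolt', 'Cog', 'Sprocket', 'Widget']
Products in warehouse_alpha: ['Cog', 'Gear', 'Sprocket']

Union (unique products): ['Bolt', 'Cog', 'Gear', 'Sprocket', 'Widget']
Count: 5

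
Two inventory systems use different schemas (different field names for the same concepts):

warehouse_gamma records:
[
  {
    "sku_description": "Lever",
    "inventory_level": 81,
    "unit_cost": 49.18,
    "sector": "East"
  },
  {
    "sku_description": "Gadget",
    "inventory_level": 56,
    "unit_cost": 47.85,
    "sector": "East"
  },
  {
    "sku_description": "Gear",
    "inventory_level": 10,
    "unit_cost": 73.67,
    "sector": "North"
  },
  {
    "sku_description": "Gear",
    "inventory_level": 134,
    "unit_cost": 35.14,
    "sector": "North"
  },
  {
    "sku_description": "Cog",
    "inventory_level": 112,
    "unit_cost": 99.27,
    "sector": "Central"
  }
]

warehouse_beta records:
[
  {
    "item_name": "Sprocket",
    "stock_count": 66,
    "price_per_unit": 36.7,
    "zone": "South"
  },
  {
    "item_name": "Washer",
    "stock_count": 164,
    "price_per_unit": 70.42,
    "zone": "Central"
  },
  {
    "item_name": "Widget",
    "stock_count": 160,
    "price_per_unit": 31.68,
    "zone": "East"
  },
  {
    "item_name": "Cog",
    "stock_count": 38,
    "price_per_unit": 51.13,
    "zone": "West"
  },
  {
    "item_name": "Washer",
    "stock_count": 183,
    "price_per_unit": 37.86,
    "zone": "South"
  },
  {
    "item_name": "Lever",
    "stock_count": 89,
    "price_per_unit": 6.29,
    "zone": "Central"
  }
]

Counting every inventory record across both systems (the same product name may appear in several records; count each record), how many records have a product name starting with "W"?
3

Schema mapping: "sku_description" (warehouse_gamma) = "item_name" (warehouse_beta) = product name

Records with product name starting with "W" in warehouse_gamma: 0
Records with product name starting with "W" in warehouse_beta: 3

Total: 0 + 3 = 3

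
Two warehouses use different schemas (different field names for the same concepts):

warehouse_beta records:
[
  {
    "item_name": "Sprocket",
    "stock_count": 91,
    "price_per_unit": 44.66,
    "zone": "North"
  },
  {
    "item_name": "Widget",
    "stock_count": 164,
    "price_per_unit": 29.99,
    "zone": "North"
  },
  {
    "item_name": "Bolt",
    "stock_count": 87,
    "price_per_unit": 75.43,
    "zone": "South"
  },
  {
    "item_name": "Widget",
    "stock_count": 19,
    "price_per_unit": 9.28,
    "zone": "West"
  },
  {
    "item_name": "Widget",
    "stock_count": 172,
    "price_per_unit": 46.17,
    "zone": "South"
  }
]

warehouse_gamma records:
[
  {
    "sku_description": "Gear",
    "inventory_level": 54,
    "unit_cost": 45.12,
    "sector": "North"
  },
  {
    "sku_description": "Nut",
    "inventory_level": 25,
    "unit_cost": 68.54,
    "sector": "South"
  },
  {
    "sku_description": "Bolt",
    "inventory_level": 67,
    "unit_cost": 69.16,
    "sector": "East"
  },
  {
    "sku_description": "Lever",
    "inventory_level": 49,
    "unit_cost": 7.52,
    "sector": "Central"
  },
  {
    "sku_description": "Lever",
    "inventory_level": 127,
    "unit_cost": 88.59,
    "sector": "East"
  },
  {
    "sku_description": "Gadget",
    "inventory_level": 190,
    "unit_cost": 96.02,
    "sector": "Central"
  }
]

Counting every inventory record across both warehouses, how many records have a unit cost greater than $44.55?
8

Schema mapping: "price_per_unit" (warehouse_beta) = "unit_cost" (warehouse_gamma) = unit cost

Records > $44.55 in warehouse_beta: 3
Records > $44.55 in warehouse_gamma: 5

Total count: 3 + 5 = 8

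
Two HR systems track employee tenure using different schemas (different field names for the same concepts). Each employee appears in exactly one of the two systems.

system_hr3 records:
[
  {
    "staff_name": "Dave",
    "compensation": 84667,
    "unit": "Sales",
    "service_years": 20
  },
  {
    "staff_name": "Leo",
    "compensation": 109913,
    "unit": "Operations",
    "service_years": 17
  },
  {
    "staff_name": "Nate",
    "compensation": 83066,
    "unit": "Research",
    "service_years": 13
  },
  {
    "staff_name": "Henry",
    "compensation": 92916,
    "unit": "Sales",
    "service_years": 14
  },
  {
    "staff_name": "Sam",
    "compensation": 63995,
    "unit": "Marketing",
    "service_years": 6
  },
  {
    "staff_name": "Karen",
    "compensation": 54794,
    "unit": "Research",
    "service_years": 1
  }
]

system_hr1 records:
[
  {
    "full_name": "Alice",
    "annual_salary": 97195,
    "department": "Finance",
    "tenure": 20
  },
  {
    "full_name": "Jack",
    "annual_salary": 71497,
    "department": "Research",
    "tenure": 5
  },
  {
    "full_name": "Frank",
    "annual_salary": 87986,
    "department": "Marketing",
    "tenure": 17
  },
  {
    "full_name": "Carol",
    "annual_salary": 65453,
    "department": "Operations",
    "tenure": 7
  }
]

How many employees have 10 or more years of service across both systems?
6

Reconcile schemas: "service_years" (system_hr3) = "tenure" (system_hr1) = years of service

From system_hr3: 4 employees with >= 10 years
From system_hr1: 2 employees with >= 10 years

Total: 4 + 2 = 6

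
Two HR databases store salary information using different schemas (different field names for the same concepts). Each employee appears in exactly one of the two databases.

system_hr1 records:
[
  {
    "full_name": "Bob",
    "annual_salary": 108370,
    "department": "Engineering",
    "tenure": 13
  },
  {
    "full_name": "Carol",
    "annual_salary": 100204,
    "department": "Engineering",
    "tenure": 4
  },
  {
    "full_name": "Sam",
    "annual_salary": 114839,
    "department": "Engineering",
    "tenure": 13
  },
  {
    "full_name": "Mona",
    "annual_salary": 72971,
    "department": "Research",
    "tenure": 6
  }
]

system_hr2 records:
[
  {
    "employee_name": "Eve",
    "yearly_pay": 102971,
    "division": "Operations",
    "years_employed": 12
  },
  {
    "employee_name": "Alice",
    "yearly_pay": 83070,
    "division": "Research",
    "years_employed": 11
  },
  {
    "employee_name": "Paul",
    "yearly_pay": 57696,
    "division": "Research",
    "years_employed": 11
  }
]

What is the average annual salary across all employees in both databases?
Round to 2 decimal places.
91445.86

Schema mapping: "annual_salary" (system_hr1) = "yearly_pay" (system_hr2) = annual salary

All salaries: [108370, 100204, 114839, 72971, 102971, 83070, 57696]
Sum: 640121
Count: 7
Average: 640121 / 7 = 91445.86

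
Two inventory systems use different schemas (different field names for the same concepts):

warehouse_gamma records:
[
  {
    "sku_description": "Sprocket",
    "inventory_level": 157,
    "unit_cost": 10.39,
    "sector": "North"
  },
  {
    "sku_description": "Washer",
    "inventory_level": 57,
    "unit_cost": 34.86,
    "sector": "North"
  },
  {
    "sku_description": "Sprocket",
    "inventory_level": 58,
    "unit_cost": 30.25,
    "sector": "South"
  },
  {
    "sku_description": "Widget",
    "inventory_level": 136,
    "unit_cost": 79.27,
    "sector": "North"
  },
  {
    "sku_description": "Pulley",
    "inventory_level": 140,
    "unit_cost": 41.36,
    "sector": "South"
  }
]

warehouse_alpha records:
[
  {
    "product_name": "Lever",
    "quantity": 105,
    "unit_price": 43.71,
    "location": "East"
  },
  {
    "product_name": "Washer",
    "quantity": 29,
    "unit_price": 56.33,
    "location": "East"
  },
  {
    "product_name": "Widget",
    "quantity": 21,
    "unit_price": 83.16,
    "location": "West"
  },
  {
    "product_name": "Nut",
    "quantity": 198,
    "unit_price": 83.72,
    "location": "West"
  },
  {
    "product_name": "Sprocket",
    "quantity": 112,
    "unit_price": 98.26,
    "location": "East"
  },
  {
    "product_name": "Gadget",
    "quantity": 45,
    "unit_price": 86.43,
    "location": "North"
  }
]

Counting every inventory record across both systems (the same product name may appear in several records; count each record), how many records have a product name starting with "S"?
3

Schema mapping: "sku_description" (warehouse_gamma) = "product_name" (warehouse_alpha) = product name

Records with product name starting with "S" in warehouse_gamma: 2
Records with product name starting with "S" in warehouse_alpha: 1

Total: 2 + 1 = 3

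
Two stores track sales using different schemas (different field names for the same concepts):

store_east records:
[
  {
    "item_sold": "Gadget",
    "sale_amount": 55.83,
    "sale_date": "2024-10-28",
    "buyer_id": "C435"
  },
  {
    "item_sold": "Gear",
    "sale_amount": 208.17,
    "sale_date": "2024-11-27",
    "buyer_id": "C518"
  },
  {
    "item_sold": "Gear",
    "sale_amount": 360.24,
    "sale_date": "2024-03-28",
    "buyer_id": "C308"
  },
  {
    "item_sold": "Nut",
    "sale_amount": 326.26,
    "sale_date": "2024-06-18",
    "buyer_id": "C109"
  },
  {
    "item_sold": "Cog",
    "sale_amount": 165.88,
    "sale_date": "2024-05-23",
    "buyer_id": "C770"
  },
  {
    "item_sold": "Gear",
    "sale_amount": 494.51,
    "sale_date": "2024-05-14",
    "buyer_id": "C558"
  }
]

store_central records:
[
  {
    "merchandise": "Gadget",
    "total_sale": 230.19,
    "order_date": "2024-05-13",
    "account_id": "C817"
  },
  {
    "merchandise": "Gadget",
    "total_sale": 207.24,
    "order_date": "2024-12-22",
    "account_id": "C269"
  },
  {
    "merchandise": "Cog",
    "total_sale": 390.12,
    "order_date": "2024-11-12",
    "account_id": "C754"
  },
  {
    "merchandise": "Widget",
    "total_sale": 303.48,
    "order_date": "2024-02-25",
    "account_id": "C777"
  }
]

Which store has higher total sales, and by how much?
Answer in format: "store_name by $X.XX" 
store_east by $479.86

Schema mapping: "sale_amount" (store_east) = "total_sale" (store_central) = sale amount

Total for store_east: 1610.89
Total for store_central: 1131.03

Difference: |1610.89 - 1131.03| = 479.86
store_east has higher sales by $479.86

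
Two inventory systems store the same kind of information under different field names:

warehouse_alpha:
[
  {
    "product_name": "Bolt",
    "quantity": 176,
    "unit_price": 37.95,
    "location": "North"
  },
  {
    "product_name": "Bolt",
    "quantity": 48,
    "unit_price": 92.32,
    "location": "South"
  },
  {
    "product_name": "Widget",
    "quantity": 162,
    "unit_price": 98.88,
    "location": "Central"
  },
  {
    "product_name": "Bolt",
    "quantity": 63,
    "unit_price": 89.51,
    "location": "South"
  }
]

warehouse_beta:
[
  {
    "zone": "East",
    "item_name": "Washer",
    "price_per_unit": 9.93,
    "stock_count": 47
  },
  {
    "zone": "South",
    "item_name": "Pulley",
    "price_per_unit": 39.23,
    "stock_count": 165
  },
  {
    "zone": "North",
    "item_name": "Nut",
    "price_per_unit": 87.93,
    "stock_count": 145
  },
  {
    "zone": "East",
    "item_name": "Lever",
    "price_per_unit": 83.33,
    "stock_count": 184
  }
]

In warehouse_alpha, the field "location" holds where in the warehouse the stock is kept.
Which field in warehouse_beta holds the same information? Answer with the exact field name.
zone

In warehouse_alpha, "location" holds where in the warehouse the stock is kept.
The fields in warehouse_beta are: "zone", "item_name", "price_per_unit", "stock_count".
"zone" is the match: the name refers to the same concept and its values are area labels (e.g. 'East', 'North').
The other fields ("item_name", "price_per_unit", "stock_count") hold different kinds of data.

So "location" in warehouse_alpha corresponds to "zone" in warehouse_beta.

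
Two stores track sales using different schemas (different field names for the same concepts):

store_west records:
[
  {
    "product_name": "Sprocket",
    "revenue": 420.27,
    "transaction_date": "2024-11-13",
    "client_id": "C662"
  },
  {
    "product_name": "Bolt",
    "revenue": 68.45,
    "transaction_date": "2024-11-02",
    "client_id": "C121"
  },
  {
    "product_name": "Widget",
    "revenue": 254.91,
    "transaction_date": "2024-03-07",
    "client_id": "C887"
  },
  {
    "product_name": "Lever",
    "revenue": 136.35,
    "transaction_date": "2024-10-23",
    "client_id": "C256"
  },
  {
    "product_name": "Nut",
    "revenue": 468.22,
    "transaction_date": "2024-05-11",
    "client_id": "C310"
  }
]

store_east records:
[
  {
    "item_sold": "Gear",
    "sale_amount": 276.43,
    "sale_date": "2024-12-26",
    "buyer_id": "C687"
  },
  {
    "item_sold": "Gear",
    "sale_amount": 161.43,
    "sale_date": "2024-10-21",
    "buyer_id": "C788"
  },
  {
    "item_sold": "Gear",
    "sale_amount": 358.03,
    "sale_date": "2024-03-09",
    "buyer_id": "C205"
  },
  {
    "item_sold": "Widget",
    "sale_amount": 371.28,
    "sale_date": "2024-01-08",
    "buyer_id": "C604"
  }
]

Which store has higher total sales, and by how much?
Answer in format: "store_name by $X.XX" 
store_west by $181.03

Schema mapping: "revenue" (store_west) = "sale_amount" (store_east) = sale amount

Total for store_west: 1348.20
Total for store_east: 1167.17

Difference: |1348.20 - 1167.17| = 181.03
store_west has higher sales by $181.03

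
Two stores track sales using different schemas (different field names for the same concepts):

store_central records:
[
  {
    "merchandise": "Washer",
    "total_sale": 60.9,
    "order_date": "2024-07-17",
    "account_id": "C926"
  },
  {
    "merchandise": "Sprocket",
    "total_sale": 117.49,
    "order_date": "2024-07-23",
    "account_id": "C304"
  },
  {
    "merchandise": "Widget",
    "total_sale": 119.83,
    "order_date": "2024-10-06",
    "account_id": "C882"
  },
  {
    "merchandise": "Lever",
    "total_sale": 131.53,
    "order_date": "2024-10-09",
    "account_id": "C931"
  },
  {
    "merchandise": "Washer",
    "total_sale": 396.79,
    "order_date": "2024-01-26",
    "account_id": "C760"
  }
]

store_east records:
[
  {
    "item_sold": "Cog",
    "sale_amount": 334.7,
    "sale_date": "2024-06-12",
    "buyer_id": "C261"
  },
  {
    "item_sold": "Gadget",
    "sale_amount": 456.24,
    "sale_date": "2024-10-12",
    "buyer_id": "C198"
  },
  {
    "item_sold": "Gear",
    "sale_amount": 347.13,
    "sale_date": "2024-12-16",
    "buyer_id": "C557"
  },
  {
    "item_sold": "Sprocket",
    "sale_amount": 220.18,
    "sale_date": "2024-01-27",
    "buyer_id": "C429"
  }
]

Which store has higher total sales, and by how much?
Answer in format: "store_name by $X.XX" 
store_east by $531.71

Schema mapping: "total_sale" (store_central) = "sale_amount" (store_east) = sale amount

Total for store_central: 826.54
Total for store_east: 1358.25

Difference: |826.54 - 1358.25| = 531.71
store_east has higher sales by $531.71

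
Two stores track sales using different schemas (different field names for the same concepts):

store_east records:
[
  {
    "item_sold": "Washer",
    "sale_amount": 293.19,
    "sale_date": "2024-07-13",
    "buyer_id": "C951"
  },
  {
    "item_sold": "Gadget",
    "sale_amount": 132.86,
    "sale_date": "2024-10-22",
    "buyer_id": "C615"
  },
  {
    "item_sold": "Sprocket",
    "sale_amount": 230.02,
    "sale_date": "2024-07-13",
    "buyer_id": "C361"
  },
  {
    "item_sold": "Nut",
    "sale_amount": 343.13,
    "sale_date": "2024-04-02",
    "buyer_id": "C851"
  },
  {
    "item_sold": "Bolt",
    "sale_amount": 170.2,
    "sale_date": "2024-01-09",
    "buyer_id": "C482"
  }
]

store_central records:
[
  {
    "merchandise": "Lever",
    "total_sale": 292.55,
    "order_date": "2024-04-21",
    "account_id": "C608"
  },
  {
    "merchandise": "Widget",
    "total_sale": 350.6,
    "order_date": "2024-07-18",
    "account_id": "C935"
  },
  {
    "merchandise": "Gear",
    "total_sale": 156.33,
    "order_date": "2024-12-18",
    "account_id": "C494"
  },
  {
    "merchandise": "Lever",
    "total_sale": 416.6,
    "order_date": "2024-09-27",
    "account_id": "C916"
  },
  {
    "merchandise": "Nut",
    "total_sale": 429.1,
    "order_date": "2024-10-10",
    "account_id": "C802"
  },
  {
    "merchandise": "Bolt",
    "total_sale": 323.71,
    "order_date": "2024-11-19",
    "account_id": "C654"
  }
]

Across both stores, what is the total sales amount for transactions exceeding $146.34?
3005.43

Schema mapping: "sale_amount" (store_east) = "total_sale" (store_central) = sale amount

Sum of sales > $146.34 in store_east: 1036.54
Sum of sales > $146.34 in store_central: 1968.89

Total: 1036.54 + 1968.89 = 3005.43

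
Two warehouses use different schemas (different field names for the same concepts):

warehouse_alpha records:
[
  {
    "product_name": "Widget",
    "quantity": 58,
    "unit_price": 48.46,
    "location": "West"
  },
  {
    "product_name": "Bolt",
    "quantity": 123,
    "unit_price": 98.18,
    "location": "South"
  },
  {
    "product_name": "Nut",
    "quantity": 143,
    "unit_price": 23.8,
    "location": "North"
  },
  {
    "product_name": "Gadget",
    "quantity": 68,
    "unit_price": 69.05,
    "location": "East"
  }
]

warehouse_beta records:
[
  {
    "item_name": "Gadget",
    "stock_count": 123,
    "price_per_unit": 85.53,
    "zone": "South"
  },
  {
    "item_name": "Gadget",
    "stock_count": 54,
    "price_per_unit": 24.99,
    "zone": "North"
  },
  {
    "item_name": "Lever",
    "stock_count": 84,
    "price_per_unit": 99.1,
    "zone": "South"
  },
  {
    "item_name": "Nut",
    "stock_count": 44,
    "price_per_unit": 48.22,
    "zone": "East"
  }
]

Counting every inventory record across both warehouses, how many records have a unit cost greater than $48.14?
6

Schema mapping: "unit_price" (warehouse_alpha) = "price_per_unit" (warehouse_beta) = unit cost

Records > $48.14 in warehouse_alpha: 3
Records > $48.14 in warehouse_beta: 3

Total count: 3 + 3 = 6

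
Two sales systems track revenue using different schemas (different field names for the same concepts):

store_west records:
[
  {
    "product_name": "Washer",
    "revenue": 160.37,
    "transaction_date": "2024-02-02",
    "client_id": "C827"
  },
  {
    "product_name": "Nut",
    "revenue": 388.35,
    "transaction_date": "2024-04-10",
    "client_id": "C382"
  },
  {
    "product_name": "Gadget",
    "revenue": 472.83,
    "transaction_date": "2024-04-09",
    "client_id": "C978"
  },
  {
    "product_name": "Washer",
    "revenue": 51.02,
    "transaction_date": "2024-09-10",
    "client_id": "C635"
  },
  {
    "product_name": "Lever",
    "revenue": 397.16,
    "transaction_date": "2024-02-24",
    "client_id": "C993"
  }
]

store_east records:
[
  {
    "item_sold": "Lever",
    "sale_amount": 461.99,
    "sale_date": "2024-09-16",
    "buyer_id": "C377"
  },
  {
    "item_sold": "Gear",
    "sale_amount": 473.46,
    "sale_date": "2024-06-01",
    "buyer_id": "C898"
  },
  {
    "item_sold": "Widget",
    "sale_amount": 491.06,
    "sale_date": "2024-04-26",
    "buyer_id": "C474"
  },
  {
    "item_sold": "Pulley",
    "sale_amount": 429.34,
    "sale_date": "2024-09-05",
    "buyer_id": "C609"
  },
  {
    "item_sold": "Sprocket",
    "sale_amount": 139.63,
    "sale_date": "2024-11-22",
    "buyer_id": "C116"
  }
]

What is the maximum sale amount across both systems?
491.06

Reconcile: "revenue" (store_west) = "sale_amount" (store_east) = sale amount

Maximum in store_west: 472.83
Maximum in store_east: 491.06

Overall maximum: max(472.83, 491.06) = 491.06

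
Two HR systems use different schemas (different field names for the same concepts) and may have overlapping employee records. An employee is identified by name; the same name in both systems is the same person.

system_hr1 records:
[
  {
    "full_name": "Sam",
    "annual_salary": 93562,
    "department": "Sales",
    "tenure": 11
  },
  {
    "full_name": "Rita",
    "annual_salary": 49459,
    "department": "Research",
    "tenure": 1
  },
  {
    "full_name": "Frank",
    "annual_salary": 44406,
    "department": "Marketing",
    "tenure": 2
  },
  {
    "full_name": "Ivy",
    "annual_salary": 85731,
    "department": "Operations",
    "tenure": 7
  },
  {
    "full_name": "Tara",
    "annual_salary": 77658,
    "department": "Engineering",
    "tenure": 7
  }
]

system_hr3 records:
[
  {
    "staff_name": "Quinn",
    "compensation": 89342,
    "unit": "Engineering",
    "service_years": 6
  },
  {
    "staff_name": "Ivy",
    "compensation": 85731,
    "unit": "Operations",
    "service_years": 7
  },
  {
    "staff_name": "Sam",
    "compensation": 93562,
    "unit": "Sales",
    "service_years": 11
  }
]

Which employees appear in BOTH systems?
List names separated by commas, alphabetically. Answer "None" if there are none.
Ivy, Sam

Schema mapping: "full_name" (system_hr1) = "staff_name" (system_hr3) = employee name

Names in system_hr1: ['Frank', 'Ivy', 'Rita', 'Sam', 'Tara']
Names in system_hr3: ['Ivy', 'Quinn', 'Sam']

Intersection: ['Ivy', 'Sam']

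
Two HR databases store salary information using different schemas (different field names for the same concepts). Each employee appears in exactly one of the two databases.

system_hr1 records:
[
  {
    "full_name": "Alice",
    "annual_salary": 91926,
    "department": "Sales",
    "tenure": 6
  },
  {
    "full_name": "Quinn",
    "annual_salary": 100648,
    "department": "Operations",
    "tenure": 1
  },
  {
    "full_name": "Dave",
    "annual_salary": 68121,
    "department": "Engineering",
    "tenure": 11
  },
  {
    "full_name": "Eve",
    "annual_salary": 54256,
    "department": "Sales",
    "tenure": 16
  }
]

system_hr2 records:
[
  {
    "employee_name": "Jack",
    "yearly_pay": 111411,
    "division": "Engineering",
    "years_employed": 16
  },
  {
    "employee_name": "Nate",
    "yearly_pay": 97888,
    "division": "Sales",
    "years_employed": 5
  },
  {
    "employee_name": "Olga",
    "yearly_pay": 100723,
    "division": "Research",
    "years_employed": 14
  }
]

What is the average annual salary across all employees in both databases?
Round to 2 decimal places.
89281.86

Schema mapping: "annual_salary" (system_hr1) = "yearly_pay" (system_hr2) = annual salary

All salaries: [91926, 100648, 68121, 54256, 111411, 97888, 100723]
Sum: 624973
Count: 7
Average: 624973 / 7 = 89281.86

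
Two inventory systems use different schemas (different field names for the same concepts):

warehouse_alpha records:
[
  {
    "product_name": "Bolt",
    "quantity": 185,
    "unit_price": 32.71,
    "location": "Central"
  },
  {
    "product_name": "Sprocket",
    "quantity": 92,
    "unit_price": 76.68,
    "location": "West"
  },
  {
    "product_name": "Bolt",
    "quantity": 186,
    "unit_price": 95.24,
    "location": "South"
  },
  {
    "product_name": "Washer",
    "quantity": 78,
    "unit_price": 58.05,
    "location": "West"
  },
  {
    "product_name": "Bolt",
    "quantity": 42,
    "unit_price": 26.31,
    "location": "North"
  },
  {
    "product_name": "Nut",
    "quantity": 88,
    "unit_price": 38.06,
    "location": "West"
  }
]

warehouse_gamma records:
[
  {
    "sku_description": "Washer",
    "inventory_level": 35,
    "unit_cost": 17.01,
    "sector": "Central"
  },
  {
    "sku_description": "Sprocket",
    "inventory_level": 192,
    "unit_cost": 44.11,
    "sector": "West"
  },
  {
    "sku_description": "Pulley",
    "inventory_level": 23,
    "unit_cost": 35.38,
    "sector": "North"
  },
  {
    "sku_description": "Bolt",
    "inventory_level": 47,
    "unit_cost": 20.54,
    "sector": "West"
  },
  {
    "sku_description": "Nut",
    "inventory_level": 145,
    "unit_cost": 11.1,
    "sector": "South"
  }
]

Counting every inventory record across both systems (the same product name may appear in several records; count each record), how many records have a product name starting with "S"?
2

Schema mapping: "product_name" (warehouse_alpha) = "sku_description" (warehouse_gamma) = product name

Records with product name starting with "S" in warehouse_alpha: 1
Records with product name starting with "S" in warehouse_gamma: 1

Total: 1 + 1 = 2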